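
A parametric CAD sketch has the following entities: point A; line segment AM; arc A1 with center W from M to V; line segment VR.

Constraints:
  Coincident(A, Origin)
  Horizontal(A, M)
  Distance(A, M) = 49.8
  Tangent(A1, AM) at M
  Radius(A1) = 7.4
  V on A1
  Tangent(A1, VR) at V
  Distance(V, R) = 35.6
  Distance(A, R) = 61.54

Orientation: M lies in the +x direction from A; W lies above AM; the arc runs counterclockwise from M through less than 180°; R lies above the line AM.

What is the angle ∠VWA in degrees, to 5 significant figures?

167.17°

A is at the origin; AM is horizontal with |AM| = 49.8 and M on the +x side, so M = (49.800, 0.0000). Since A1 is tangent to AM there, WM ⟂ AM, so W = M + (0, 7.4) = (49.800, 7.4000). Since WV ⟂ VR (tangency), |WR| = √(7.4² + 35.6²) = 36.361 regardless of where V sits on A1. So R lies on both circle(A, 61.54) and circle(W, 36.361); the above-AM intersection is R = (43.771, 43.258). V is the foot of the tangent from R: V = (56.695, 10.086).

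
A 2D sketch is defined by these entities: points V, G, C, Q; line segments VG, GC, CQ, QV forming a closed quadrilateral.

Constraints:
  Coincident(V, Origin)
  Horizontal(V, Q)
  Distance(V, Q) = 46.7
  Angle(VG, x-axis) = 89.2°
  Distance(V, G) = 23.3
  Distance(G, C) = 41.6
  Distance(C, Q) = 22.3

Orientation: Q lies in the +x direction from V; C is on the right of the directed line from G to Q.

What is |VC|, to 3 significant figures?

27.9

V is at the origin; V and Q share the same y with |VQ| = 46.7 and Q in +x, so Q = (46.7, 0). VG runs at 89.2° with |VG| = 23.3, so G = (0.325, 23.3). C is determined by |GC| = 41.6 and |CQ| = 22.3 together: it lies at the intersection of circle(G, 41.6) and circle(Q, 22.3). With |GQ| = 51.9, the foot of the radical line on GQ is 37.8 from G and the perpendicular offset is √(41.6² − 37.8²) = 17.3. Taking the right-of-GQ solution: C = (26.4, -9.15).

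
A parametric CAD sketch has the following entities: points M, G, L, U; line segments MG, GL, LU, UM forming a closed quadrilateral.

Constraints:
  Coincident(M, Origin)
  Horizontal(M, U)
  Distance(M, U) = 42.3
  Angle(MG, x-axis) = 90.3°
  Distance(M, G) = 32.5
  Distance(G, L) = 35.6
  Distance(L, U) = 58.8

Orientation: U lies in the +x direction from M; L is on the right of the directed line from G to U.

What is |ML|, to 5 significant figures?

16.516

M is at the origin; MU is horizontal with |MU| = 42.3 and U in +x, so U = (42.3, 0). MG runs at 90.3° with |MG| = 32.5, so G = (-0.17017, 32.500). L is determined by |GL| = 35.6 and |LU| = 58.8 together: it lies at the intersection of circle(G, 35.6) and circle(U, 58.8). With |GU| = 53.478, the foot of the radical line on GU is 6.2629 from G and the perpendicular offset is √(35.6² − 6.2629²) = 35.045. Taking the right-of-GU solution: L = (-16.494, 0.86250).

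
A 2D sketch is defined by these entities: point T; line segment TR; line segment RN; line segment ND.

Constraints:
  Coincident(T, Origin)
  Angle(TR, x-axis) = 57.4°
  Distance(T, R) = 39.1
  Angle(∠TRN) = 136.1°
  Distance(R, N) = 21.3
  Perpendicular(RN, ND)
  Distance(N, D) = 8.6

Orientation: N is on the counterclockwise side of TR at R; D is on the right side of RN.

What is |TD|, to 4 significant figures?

61.02

T is at the origin; TR runs at 57.4° with length 39.1, so R = 39.1·(cos 57.4°, sin 57.4°) = (21.07, 32.94). ∠TRN = 136.1°, so RN runs at 57.4° + (180° − 136.1°) = 101.3° from the x-axis; with |RN| = 21.3, N = R + 21.3·(cos 101.3°, sin 101.3°) = (16.89, 53.83). The perpendicularity gives ND at right angles to RN; with |ND| = 8.6 on the right of RN, D = N + 8.6·(0.9806, 0.1959) = (25.33, 55.51). Then |TD| = |D − T| = 61.02.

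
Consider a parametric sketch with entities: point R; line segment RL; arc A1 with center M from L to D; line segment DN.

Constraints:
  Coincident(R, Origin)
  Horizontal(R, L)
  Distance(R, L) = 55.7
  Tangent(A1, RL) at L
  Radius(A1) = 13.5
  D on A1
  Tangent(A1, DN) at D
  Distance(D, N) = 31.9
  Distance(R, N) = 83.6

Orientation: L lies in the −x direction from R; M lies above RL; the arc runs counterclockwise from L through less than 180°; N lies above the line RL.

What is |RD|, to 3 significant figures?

52.4

R is at the origin; RL is horizontal with |RL| = 55.7 and L on the −x side, so L = (-55.7, 0.00). A1 meets RL tangentially, so ML is at right angles to RL, so M = L + (0, 13.5) = (-55.7, 13.5). Since MD ⟂ DN (tangency), |MN| = √(13.5² + 31.9²) = 34.6 regardless of where D sits on A1. So N lies on both circle(R, 83.6) and circle(M, 34.6); the above-RL intersection is N = (-70.6, 44.8). D is the foot of the tangent from N: D = (-46.7, 23.6).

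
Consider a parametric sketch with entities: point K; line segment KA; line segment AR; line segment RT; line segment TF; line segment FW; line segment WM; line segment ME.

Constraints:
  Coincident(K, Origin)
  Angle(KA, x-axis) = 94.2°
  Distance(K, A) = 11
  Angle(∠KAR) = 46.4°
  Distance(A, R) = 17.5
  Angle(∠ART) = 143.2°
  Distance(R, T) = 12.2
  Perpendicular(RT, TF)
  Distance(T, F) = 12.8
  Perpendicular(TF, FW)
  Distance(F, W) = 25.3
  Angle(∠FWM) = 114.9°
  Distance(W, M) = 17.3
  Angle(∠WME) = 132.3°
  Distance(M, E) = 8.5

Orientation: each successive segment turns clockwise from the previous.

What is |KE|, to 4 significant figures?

26.92

∠FWM = 114.9° gives WM at 38.70° from the x-axis; with |WM| = 17.3, M = (10.66, 20.35). ∠WME = 132.3° gives ME at -9.000° from the x-axis; with |ME| = 8.5, E = (19.06, 19.02). Then |KE| = |E − K| = 26.92.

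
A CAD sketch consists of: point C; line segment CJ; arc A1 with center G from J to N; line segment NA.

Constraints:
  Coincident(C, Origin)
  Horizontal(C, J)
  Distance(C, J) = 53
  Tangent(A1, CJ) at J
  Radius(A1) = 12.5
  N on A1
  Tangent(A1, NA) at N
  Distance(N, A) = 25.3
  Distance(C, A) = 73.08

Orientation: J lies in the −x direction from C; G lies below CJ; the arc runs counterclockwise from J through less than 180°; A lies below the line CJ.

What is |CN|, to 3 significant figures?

66.9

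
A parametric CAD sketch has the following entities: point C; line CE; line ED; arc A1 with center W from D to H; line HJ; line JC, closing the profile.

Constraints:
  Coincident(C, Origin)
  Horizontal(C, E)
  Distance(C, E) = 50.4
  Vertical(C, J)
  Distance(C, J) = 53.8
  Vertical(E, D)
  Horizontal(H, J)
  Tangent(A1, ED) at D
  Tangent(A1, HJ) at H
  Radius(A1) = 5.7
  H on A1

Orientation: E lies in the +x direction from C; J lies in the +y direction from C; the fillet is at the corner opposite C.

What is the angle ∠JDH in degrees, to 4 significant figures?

38.55°

C is at the origin; C and E share the same y with |CE| = 50.4 and E on the +x side, so E = (50.40, 0.000). C and J share the same x with |CJ| = 53.8 and J on the +y side, so J = (0.000, 53.80). The virtual corner opposite C is at (50.40, 53.80). A1 meets ED tangentially, so WD is at right angles to ED and since A1 is tangent to HJ there, WH ⟂ HJ, with radius 5.7, so the center W sits 5.7 in from both sides at W = (44.70, 48.10). That places the tangent points at D = (50.40, 48.10) on ED and H = (44.70, 53.80) on HJ. Then cos ∠JDH = DJ·DH / (|DJ||DH|), giving 38.55°.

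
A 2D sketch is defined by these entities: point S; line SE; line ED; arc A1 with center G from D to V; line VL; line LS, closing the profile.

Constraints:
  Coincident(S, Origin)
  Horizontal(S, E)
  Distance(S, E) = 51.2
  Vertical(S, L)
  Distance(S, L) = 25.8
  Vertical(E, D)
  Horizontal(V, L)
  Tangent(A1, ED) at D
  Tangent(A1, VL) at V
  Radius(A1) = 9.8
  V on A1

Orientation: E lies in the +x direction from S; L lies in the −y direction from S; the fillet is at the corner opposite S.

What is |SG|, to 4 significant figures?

44.38

S is at the origin; S and E share the same y with |SE| = 51.2 and E on the +x side, so E = (51.20, 0.000). SL is vertical with |SL| = 25.8 and L on the −y side, so L = (0.000, -25.80). The virtual corner opposite S is at (51.20, -25.80). A1 meets ED tangentially, so GD is at right angles to ED and the tangent condition forces GV to be normal to VL, with radius 9.8, so the center G sits 9.8 in from both sides at G = (41.40, -16.00). Then |SG| = |G − S| = 44.38.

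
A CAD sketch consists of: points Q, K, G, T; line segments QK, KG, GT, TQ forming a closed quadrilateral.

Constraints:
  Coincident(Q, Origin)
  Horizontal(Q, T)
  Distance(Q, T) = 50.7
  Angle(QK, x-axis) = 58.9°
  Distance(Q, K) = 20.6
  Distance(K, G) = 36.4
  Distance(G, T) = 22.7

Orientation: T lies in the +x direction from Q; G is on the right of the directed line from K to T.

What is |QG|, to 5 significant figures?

33.801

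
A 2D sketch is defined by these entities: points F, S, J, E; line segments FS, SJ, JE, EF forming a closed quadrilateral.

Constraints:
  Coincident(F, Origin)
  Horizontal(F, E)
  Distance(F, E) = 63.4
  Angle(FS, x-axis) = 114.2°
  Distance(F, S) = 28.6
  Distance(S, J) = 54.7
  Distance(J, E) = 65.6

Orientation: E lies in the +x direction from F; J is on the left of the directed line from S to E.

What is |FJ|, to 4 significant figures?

66.57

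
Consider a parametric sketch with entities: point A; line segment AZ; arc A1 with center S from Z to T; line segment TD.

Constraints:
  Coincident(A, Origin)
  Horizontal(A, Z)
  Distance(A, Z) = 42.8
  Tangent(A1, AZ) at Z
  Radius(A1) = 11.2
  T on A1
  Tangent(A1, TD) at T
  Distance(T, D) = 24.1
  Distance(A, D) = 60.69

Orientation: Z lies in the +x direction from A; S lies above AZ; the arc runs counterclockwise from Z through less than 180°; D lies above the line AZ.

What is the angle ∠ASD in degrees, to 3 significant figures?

116°

A is at the origin; A and Z share the same y with |AZ| = 42.8 and Z on the +x side, so Z = (42.8, 0.00). Since A1 is tangent to AZ there, SZ ⟂ AZ, so S = Z + (0, 11.2) = (42.8, 11.2). Since ST ⟂ TD (tangency), |SD| = √(11.2² + 24.1²) = 26.6 regardless of where T sits on A1. So D lies on both circle(A, 60.69) and circle(S, 26.6); the above-AZ intersection is D = (47.9, 37.3). T is the foot of the tangent from D: T = (53.7, 13.9).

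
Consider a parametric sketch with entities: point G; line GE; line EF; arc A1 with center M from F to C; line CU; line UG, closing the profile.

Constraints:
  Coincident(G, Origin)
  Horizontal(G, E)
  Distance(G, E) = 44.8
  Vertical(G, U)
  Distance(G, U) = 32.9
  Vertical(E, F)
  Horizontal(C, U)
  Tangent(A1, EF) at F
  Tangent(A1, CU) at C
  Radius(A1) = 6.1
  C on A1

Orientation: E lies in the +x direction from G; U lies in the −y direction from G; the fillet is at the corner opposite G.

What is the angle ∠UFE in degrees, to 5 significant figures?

97.754°

The virtual corner opposite G is at (44.800, -32.900). The tangent condition forces MF to be normal to EF and A1 meets CU tangentially, so MC is at right angles to CU, with radius 6.1, so the center M sits 6.1 in from both sides at M = (38.700, -26.800). That places the tangent points at F = (44.800, -26.800) on EF and C = (38.700, -32.900) on CU. Then cos ∠UFE = FU·FE / (|FU||FE|), giving 97.754°.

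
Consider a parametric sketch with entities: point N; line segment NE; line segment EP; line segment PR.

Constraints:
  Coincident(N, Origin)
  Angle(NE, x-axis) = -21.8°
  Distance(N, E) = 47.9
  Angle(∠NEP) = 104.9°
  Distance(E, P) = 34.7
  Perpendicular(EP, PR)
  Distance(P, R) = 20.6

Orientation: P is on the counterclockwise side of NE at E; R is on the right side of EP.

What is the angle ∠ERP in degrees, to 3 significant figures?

59.3°

∠NEP = 104.9°, so EP runs at -21.8° + (180° − 104.9°) = 53.3° from the x-axis; with |EP| = 34.7, P = E + 34.7·(cos 53.3°, sin 53.3°) = (65.2, 10.0). EP is perpendicular to PR; with |PR| = 20.6 on the right of EP, R = P + 20.6·(0.802, -0.598) = (81.7, -2.28). Then cos ∠ERP = RE·RP / (|RE||RP|), giving 59.3°.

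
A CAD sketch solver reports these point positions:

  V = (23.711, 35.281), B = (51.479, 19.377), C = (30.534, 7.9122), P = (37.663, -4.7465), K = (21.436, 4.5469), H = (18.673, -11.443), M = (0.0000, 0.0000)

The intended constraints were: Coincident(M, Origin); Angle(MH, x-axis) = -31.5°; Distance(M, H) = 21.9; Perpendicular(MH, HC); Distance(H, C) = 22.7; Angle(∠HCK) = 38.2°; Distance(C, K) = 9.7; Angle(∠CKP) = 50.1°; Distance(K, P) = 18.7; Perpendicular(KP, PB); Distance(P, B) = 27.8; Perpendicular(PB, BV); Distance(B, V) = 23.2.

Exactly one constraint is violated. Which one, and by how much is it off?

Distance(B, V) = 23.2 — off by 8.80.

M = (0.00, 0.00) ✓; MH at -31.50° ✓; |MH| = 21.90 ✓; ∠(MH, HC) = 90.00° ✓; |HC| = 22.70 ✓; ∠HCK = 38.20° ✓; |CK| = 9.700 ✓; ∠CKP = 50.10° ✓; |KP| = 18.70 ✓; ∠(KP, PB) = 90.00° ✓; |PB| = 27.80 ✓; ∠(PB, BV) = 90.00° ✓; |BV| = 32.00 ✗.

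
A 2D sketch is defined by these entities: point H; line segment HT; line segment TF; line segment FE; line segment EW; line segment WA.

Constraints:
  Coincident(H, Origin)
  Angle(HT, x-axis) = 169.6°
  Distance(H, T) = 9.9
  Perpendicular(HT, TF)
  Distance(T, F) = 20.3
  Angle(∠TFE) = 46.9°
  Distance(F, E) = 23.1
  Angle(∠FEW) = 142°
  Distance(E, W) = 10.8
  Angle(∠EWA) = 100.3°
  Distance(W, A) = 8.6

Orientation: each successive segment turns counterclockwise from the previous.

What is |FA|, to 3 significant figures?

31.1

H is at the origin; HT runs at 169.6° with length 9.9, so T = (-9.74, 1.79). The perpendicularity gives TF at right angles to HT, so TF runs at -100°; with |TF| = 20.3, F = (-13.4, -18.2). ∠TFE = 46.9° gives FE at 32.7° from the x-axis; with |FE| = 23.1, E = (6.04, -5.70). ∠FEW = 142.0° gives EW at 70.7° from the x-axis; with |EW| = 10.8, W = (9.61, 4.49). ∠EWA = 100.3° gives WA at 150° from the x-axis; with |WA| = 8.6, A = (2.13, 8.74). Then |FA| = |A − F| = 31.1.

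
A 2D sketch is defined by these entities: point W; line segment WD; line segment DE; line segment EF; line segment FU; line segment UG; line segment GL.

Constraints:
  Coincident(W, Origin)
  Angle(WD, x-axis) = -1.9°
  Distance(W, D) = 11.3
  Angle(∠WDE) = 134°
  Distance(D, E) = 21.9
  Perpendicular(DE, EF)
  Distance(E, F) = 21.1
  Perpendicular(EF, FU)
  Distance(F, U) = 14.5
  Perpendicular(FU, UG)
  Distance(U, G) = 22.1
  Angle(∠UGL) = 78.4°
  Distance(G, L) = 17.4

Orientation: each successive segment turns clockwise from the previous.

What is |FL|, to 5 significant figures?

18.774

FU is perpendicular to UG, so UG runs at 42.100°; with |UG| = 22.1, G = (16.997, -5.1948). ∠UGL = 78.4° gives GL at -59.500° from the x-axis; with |GL| = 17.4, L = (25.828, -20.187). Then |FL| = |L − F| = 18.774.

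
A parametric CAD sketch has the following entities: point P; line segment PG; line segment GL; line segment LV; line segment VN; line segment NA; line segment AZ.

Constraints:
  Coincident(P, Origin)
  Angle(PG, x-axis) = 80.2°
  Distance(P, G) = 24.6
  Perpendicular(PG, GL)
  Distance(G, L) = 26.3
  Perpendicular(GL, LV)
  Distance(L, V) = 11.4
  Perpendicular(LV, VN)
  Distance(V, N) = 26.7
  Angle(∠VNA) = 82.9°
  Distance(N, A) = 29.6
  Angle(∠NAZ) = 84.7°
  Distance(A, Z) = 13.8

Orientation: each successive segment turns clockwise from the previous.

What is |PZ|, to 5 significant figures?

43.001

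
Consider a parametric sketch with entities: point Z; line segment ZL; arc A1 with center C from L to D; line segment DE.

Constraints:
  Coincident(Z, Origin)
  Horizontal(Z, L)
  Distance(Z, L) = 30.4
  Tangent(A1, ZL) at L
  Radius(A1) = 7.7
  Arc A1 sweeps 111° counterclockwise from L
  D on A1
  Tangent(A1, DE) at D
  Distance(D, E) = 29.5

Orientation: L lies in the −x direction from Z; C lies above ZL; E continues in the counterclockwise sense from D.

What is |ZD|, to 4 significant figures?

25.46

Z is at the origin; ZL is horizontal with |ZL| = 30.4 and L on the −x side, so L = (-30.40, 0.000). The tangent condition forces CL to be normal to ZL, so C = L + (0, 7.7) = (-30.40, 7.700). On A1, L sits at bearing -90° from C; a 111° counterclockwise sweep puts D at bearing 21°, so D = C + 7.7·(cos 21°, sin 21°) = (-23.21, 10.46). Then |ZD| = |D − Z| = 25.46.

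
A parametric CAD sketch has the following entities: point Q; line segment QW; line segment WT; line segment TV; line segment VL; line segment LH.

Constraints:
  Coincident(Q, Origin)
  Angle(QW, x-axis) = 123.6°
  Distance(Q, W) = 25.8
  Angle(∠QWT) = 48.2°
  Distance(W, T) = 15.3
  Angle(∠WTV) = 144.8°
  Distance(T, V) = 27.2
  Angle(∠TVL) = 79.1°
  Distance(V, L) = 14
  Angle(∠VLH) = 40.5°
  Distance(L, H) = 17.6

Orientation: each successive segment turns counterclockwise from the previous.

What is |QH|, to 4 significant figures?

16.50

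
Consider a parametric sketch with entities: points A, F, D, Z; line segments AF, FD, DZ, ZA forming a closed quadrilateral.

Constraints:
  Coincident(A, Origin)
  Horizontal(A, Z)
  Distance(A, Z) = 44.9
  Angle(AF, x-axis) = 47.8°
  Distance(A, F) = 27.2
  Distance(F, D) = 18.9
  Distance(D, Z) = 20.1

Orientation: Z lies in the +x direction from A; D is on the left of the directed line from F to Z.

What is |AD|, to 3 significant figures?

41.5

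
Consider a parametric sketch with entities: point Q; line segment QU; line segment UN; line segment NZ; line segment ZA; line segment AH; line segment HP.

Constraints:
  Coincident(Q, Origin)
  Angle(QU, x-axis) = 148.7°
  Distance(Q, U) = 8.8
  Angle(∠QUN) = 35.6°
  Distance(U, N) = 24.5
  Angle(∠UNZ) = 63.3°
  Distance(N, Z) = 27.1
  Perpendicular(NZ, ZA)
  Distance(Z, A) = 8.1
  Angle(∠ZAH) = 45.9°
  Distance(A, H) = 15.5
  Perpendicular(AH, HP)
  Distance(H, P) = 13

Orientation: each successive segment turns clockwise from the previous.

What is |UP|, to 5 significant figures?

36.689

Q is at the origin; QU runs at 148.7° with length 8.8, so U = (-7.5192, 4.5718). ∠QUN = 35.6° gives UN at 4.3000° from the x-axis; with |UN| = 24.5, N = (16.912, 6.4087). ∠UNZ = 63.3° gives NZ at -112.40° from the x-axis; with |NZ| = 27.1, Z = (6.5848, -18.646). NZ is perpendicular to ZA, so ZA runs at 157.60°; with |ZA| = 8.1, A = (-0.90403, -15.560). ∠ZAH = 45.9° gives AH at 23.500° from the x-axis; with |AH| = 15.5, H = (13.310, -9.3792). The perpendicularity gives HP at right angles to AH, so HP runs at -66.500°; with |HP| = 13.0, P = (18.494, -21.301). Then |UP| = |P − U| = 36.689.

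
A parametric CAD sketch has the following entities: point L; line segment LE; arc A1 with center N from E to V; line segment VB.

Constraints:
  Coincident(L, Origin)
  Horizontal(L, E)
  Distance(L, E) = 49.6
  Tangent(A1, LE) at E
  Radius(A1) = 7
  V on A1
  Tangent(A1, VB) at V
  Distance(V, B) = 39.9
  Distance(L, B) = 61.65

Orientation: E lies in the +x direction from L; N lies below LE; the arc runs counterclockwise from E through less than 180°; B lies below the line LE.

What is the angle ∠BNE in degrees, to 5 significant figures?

167.03°

Checks: |NV| = 7.000 ✓; ∠(NV, VB) = 90.00° ✓; |VB| = 39.90 ✓; |LB| = 61.65 ✓.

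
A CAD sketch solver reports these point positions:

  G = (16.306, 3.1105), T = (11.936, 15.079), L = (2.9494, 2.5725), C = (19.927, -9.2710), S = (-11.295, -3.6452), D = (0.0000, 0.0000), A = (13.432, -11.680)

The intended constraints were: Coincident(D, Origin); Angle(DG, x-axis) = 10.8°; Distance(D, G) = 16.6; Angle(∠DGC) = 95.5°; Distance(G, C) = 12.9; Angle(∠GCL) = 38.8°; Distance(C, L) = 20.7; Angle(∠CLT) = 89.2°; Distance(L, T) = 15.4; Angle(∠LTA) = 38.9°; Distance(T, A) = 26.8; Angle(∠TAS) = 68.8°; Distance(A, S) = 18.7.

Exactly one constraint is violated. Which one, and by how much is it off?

Distance(A, S) = 18.7 — off by 7.30.

D = (0.00, 0.00) ✓; DG at 10.80° ✓; |DG| = 16.60 ✓; ∠DGC = 95.50° ✓; |GC| = 12.90 ✓; ∠GCL = 38.80° ✓; |CL| = 20.70 ✓; ∠CLT = 89.20° ✓; |LT| = 15.40 ✓; ∠LTA = 38.90° ✓; |TA| = 26.80 ✓; ∠TAS = 68.80° ✓; |AS| = 26.00 ✗.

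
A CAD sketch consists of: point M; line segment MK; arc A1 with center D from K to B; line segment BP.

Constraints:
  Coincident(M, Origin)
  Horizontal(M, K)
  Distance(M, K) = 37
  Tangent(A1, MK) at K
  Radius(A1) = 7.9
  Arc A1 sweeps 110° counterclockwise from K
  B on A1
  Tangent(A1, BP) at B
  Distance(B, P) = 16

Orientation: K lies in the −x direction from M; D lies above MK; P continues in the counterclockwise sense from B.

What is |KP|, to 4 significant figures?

25.71

M is at the origin; MK is horizontal with |MK| = 37.0 and K on the −x side, so K = (-37.00, 0.000). A1 meets MK tangentially, so DK is at right angles to MK, so D = K + (0, 7.9) = (-37.00, 7.900). On A1, K sits at bearing -90° from D; a 110° counterclockwise sweep puts B at bearing 20°, so B = D + 7.9·(cos 20°, sin 20°) = (-29.58, 10.60). A1 meets BP tangentially, so DB is at right angles to BP, so BP runs along (−sin 20°, cos 20°); with |BP| = 16.0, P = (-35.05, 25.64). Then |KP| = |P − K| = 25.71.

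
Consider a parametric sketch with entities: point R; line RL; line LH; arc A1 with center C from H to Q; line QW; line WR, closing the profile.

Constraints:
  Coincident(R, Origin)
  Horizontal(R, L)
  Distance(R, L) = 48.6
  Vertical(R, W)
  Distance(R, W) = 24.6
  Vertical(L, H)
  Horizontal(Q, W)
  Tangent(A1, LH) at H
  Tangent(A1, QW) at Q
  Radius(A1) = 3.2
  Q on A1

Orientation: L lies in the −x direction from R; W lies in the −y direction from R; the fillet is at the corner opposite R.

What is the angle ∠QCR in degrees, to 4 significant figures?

115.2°

R is at the origin; R and L share the same y with |RL| = 48.6 and L on the −x side, so L = (-48.60, 0.000). RW is vertical with |RW| = 24.6 and W on the −y side, so W = (0.000, -24.60). The virtual corner opposite R is at (-48.60, -24.60). A1 meets LH tangentially, so CH is at right angles to LH and since A1 is tangent to QW there, CQ ⟂ QW, with radius 3.2, so the center C sits 3.2 in from both sides at C = (-45.40, -21.40). That places the tangent points at H = (-48.60, -21.40) on LH and Q = (-45.40, -24.60) on QW. Then cos ∠QCR = CQ·CR / (|CQ||CR|), giving 115.2°.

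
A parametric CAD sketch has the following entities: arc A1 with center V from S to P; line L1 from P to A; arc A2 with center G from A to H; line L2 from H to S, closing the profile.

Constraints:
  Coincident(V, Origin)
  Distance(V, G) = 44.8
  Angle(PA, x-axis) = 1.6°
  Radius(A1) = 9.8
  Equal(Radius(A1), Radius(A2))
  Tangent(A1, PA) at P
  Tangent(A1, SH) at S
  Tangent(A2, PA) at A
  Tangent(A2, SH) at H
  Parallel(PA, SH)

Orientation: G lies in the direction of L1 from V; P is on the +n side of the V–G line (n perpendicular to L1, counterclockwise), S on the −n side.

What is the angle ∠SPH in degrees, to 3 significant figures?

66.4°

The slot axis is L1's direction at 1.6°, so u = (cos 1.6°, sin 1.6°) = (1.00, 0.0279) and n = (−sin 1.6°, cos 1.6°) = (-0.0279, 1.00). V is at the origin and G lies 44.8 along u from V, so G = 44.8·u = (44.8, 1.25). Tangency of A1 to both parallel lines with radius 9.8 puts P and S at V ± 9.8·n: P = (-0.274, 9.80), S = (0.274, -9.80). Equal radii place A and H the same way about G: A = G + 9.8·n = (44.5, 11.0), H = G − 9.8·n = (45.1, -8.55). Then cos ∠SPH = PS·PH / (|PS||PH|), giving 66.4°.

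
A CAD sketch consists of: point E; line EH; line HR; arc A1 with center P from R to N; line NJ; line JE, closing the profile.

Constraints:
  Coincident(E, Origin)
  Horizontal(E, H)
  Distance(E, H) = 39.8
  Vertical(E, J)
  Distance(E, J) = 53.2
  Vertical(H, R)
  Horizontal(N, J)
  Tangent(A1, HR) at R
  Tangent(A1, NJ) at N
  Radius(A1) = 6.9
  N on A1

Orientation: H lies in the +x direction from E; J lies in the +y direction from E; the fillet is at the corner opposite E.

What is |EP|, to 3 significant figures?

56.8

E is at the origin; EH is horizontal with |EH| = 39.8 and H on the +x side, so H = (39.8, 0.00). E and J share the same x with |EJ| = 53.2 and J on the +y side, so J = (0.00, 53.2). The virtual corner opposite E is at (39.8, 53.2). A1 meets HR tangentially, so PR is at right angles to HR and tangency of A1 to NJ means the radius PN is perpendicular to NJ, with radius 6.9, so the center P sits 6.9 in from both sides at P = (32.9, 46.3). Then |EP| = |P − E| = 56.8.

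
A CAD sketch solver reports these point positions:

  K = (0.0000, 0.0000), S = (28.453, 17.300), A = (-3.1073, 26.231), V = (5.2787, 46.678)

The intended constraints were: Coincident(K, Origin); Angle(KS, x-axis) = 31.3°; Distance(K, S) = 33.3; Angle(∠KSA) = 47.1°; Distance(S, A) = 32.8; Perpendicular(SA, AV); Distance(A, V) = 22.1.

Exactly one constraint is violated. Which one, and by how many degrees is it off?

Perpendicular(SA, AV) — off by 6.50°.

K = (0.00, 0.00) ✓; KS at 31.30° ✓; |KS| = 33.30 ✓; ∠KSA = 47.10° ✓; |SA| = 32.80 ✓; ∠(SA, AV) = 96.50° ✗; |AV| = 22.10 ✓.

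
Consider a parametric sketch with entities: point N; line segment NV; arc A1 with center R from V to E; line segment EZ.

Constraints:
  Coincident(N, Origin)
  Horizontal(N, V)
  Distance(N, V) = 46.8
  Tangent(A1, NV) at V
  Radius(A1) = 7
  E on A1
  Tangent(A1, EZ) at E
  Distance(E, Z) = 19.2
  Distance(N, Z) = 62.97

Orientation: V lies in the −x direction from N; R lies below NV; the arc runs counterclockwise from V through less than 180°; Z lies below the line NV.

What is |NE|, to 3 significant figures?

53.9

N is at the origin; NV is horizontal with |NV| = 46.8 and V on the −x side, so V = (-46.8, 0.00). Tangency of A1 to NV means the radius RV is perpendicular to NV, so R = V + (0, -7) = (-46.8, -7.00). Since RE ⟂ EZ (tangency), |RZ| = √(7.0² + 19.2²) = 20.4 regardless of where E sits on A1. So Z lies on both circle(N, 62.97) and circle(R, 20.4); the below-NV intersection is Z = (-58.2, -23.9). E is the foot of the tangent from Z: E = (-53.6, -5.30).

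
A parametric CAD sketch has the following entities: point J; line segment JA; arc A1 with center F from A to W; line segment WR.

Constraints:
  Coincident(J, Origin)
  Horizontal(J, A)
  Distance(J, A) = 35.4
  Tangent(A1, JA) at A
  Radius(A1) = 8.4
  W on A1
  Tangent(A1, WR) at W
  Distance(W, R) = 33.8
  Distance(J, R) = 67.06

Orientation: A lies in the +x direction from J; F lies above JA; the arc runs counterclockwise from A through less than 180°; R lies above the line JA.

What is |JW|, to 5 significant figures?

43.408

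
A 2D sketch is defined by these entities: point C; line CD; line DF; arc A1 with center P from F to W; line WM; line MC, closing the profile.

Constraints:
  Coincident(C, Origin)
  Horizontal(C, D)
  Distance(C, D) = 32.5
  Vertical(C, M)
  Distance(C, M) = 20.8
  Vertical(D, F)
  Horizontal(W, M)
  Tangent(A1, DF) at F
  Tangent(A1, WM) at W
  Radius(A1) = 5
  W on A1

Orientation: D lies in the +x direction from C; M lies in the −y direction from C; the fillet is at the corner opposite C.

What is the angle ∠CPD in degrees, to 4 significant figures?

77.68°

C is at the origin; C and D share the same y with |CD| = 32.5 and D on the +x side, so D = (32.50, 0.000). C and M share the same x with |CM| = 20.8 and M on the −y side, so M = (0.000, -20.80). The virtual corner opposite C is at (32.50, -20.80). A1 meets DF tangentially, so PF is at right angles to DF and the tangent condition forces PW to be normal to WM, with radius 5.0, so the center P sits 5.0 in from both sides at P = (27.50, -15.80). Then cos ∠CPD = PC·PD / (|PC||PD|), giving 77.68°.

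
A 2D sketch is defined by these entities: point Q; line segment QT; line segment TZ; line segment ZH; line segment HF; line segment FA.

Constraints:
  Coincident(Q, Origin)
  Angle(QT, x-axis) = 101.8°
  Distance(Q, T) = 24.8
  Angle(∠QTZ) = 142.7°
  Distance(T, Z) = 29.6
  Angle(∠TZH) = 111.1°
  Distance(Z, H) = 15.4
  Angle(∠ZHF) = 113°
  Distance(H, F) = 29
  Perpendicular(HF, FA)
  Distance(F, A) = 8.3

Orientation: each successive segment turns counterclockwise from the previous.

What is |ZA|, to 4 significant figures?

35.51

Q is at the origin; QT runs at 101.8° with length 24.8, so T = (-5.072, 24.28). ∠QTZ = 142.7° gives TZ at 139.1° from the x-axis; with |TZ| = 29.6, Z = (-27.44, 43.66). ∠TZH = 111.1° gives ZH at -152.0° from the x-axis; with |ZH| = 15.4, H = (-41.04, 36.43). ∠ZHF = 113.0° gives HF at -85.00° from the x-axis; with |HF| = 29.0, F = (-38.51, 7.537). HF is perpendicular to FA, so FA runs at 5.000°; with |FA| = 8.3, A = (-30.25, 8.260). Then |ZA| = |A − Z| = 35.51.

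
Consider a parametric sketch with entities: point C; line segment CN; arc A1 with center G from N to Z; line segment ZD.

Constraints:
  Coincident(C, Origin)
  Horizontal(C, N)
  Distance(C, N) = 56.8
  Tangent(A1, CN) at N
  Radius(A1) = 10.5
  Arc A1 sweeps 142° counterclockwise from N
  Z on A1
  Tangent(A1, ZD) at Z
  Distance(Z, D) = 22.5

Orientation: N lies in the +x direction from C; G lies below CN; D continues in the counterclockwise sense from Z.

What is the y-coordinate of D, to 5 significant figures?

-32.626

C is at the origin; CN is horizontal with |CN| = 56.8 and N on the +x side, so N = (56.800, 0.0000). Tangency of A1 to CN means the radius GN is perpendicular to CN, so G = N + (0, -10.5) = (56.800, -10.500). On A1, N sits at bearing 90° from G; a 142° counterclockwise sweep puts Z at bearing 232°, so Z = G + 10.5·(cos 232°, sin 232°) = (50.336, -18.774). A1 meets ZD tangentially, so GZ is at right angles to ZD, so ZD runs along (−sin 232°, cos 232°); with |ZD| = 22.5, D = (68.066, -32.626). So D.y = -32.626.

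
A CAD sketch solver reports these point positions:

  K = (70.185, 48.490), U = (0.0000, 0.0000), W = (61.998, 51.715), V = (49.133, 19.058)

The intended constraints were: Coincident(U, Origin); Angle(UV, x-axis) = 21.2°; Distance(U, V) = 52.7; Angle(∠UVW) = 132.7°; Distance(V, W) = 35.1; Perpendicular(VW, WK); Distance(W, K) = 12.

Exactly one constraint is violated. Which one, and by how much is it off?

Distance(W, K) = 12 — off by 3.20.

U = (0.00, 0.00) ✓; UV at 21.20° ✓; |UV| = 52.70 ✓; ∠UVW = 132.7° ✓; |VW| = 35.10 ✓; ∠(VW, WK) = 90.00° ✓; |WK| = 8.799 ✗.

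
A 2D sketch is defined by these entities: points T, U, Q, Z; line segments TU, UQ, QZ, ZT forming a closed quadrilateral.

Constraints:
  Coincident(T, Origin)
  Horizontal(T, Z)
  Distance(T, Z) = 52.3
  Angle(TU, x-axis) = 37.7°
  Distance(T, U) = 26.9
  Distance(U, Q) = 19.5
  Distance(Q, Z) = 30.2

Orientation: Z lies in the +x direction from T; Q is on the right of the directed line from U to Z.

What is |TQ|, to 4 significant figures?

22.46

T is at the origin; T and Z share the same y with |TZ| = 52.3 and Z in +x, so Z = (52.3, 0). TU runs at 37.7° with |TU| = 26.9, so U = (21.28, 16.45). Q is determined by |UQ| = 19.5 and |QZ| = 30.2 together: it lies at the intersection of circle(U, 19.5) and circle(Z, 30.2). With |UZ| = 35.11, the foot of the radical line on UZ is 9.981 from U and the perpendicular offset is √(19.5² − 9.981²) = 16.75. Taking the right-of-UZ solution: Q = (22.25, -3.026).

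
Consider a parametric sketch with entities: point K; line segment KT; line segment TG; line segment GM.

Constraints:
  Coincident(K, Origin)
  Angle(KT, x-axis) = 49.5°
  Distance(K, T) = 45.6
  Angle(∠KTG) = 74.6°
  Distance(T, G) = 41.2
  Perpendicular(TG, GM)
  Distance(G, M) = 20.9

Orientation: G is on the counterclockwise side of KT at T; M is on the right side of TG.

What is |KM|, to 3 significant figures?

71.1

K is at the origin; KT runs at 49.5° with length 45.6, so T = 45.6·(cos 49.5°, sin 49.5°) = (29.6, 34.7). ∠KTG = 74.6°, so TG runs at 49.5° + (180° − 74.6°) = 155° from the x-axis; with |TG| = 41.2, G = T + 41.2·(cos 155°, sin 155°) = (-7.69, 52.2). TG ⟂ GM; with |GM| = 20.9 on the right of TG, M = G + 20.9·(0.424, 0.906) = (1.17, 71.1). Then |KM| = |M − K| = 71.1.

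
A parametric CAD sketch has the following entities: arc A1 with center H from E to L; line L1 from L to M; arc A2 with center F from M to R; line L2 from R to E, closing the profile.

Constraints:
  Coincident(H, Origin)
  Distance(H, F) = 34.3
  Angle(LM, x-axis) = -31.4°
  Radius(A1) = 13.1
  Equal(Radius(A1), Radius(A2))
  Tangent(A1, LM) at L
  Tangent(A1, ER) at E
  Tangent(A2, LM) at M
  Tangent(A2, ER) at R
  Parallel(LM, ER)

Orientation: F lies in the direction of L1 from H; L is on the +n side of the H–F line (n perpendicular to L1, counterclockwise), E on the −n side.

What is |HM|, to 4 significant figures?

36.72

Tangency of A1 to both parallel lines with radius 13.1 puts L and E at H ± 13.1·n: L = (6.825, 11.18), E = (-6.825, -11.18). Equal radii place M and R the same way about F: M = F + 13.1·n = (36.10, -6.689), R = F − 13.1·n = (22.45, -29.05). Then |HM| = |M − H| = 36.72.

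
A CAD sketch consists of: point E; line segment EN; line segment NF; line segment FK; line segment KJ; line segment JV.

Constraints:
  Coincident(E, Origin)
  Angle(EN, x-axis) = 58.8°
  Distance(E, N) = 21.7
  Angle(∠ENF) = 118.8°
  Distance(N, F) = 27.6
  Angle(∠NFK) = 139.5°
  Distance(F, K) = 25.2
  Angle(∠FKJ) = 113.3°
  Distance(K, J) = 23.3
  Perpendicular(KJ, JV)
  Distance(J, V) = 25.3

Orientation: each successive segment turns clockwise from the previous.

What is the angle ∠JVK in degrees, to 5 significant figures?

42.643°

E is at the origin; EN runs at 58.8° with length 21.7, so N = (11.241, 18.561). ∠ENF = 118.8° gives NF at -2.4000° from the x-axis; with |NF| = 27.6, F = (38.817, 17.406). ∠NFK = 139.5° gives FK at -42.900° from the x-axis; with |FK| = 25.2, K = (57.277, 0.25147). ∠FKJ = 113.3° gives KJ at -109.60° from the x-axis; with |KJ| = 23.3, J = (49.461, -21.698). KJ ⟂ JV, so JV runs at 160.40°; with |JV| = 25.3, V = (25.627, -13.212). Then cos ∠JVK = VJ·VK / (|VJ||VK|), giving 42.643°.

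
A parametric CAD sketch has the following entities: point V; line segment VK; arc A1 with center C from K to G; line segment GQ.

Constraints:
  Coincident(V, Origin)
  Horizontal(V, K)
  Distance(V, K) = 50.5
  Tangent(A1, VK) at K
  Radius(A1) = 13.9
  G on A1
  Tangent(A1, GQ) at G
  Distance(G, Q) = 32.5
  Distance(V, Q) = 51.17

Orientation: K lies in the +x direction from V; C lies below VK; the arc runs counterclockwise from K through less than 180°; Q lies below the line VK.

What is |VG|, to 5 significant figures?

38.483

V is at the origin; V and K share the same y with |VK| = 50.5 and K on the +x side, so K = (50.500, 0.0000). Since A1 is tangent to VK there, CK ⟂ VK, so C = K + (0, -13.9) = (50.500, -13.900). Since CG ⟂ GQ (tangency), |CQ| = √(13.9² + 32.5²) = 35.348 regardless of where G sits on A1. So Q lies on both circle(V, 51.17) and circle(C, 35.348); the below-VK intersection is Q = (29.139, -42.063). G is the foot of the tangent from Q: G = (37.014, -10.532).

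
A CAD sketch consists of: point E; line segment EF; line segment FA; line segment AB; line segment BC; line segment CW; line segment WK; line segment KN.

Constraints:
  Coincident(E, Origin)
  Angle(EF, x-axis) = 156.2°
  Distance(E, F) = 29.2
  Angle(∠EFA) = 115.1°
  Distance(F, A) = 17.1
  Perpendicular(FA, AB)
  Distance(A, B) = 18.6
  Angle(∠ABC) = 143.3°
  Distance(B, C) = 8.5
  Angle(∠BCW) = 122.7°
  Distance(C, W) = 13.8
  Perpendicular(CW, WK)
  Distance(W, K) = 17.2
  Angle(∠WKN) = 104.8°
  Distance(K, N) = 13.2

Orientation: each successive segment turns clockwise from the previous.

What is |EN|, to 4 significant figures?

32.91

E is at the origin; EF runs at 156.2° with length 29.2, so F = (-26.72, 11.78). ∠EFA = 115.1° gives FA at 91.30° from the x-axis; with |FA| = 17.1, A = (-27.10, 28.88). The perpendicularity gives AB at right angles to FA, so AB runs at 1.300°; with |AB| = 18.6, B = (-8.510, 29.30). ∠ABC = 143.3° gives BC at -35.40° from the x-axis; with |BC| = 8.5, C = (-1.581, 24.38). ∠BCW = 122.7° gives CW at -92.70° from the x-axis; with |CW| = 13.8, W = (-2.231, 10.59). The perpendicularity gives WK at right angles to CW, so WK runs at 177.3°; with |WK| = 17.2, K = (-19.41, 11.40). ∠WKN = 104.8° gives KN at 102.1° from the x-axis; with |KN| = 13.2, N = (-22.18, 24.31). Then |EN| = |N − E| = 32.91.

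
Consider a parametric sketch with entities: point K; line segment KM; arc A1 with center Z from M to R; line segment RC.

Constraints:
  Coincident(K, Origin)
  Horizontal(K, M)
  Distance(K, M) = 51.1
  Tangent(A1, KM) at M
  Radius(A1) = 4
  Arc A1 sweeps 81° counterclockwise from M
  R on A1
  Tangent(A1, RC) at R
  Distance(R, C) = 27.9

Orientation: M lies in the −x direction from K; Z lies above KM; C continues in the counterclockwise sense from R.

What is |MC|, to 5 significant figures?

32.029

On A1, M sits at bearing -90° from Z; an 81° counterclockwise sweep puts R at bearing -9°, so R = Z + 4.0·(cos -9°, sin -9°) = (-47.149, 3.3743). The tangent condition forces ZR to be normal to RC, so RC runs along (−sin -9°, cos -9°); with |RC| = 27.9, C = (-42.785, 30.931). Then |MC| = |C − M| = 32.029.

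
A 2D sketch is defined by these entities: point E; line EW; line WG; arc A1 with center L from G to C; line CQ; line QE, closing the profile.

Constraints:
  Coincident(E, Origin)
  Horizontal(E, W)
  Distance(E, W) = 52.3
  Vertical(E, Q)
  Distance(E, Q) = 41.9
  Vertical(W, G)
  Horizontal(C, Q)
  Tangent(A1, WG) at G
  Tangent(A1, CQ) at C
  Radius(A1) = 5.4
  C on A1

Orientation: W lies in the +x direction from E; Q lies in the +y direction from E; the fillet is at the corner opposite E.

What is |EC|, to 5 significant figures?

62.891

E is at the origin; EW is horizontal with |EW| = 52.3 and W on the +x side, so W = (52.300, 0.0000). EQ is vertical with |EQ| = 41.9 and Q on the +y side, so Q = (0.0000, 41.900). The virtual corner opposite E is at (52.300, 41.900). The tangent condition forces LG to be normal to WG and since A1 is tangent to CQ there, LC ⟂ CQ, with radius 5.4, so the center L sits 5.4 in from both sides at L = (46.900, 36.500). That places the tangent points at G = (52.300, 36.500) on WG and C = (46.900, 41.900) on CQ. Then |EC| = |C − E| = 62.891.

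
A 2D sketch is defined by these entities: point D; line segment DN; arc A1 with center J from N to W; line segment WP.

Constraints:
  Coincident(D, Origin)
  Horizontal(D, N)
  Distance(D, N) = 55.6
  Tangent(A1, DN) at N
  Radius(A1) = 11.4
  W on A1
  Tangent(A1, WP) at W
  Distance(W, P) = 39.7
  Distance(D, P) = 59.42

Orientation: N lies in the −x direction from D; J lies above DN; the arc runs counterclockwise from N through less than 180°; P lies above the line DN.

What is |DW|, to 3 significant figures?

45.4

D is at the origin; DN is horizontal with |DN| = 55.6 and N on the −x side, so N = (-55.6, 0.00). A1 meets DN tangentially, so JN is at right angles to DN, so J = N + (0, 11.4) = (-55.6, 11.4). Since JW ⟂ WP (tangency), |JP| = √(11.4² + 39.7²) = 41.3 regardless of where W sits on A1. So P lies on both circle(D, 59.42) and circle(J, 41.3); the above-DN intersection is P = (-35.6, 47.6). W is the foot of the tangent from P: W = (-44.5, 8.86).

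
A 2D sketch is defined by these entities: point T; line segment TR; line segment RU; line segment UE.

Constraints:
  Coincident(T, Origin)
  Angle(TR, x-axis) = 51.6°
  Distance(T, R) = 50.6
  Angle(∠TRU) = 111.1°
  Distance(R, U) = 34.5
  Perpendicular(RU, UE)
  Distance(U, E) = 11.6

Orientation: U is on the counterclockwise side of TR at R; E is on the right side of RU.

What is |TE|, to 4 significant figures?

78.98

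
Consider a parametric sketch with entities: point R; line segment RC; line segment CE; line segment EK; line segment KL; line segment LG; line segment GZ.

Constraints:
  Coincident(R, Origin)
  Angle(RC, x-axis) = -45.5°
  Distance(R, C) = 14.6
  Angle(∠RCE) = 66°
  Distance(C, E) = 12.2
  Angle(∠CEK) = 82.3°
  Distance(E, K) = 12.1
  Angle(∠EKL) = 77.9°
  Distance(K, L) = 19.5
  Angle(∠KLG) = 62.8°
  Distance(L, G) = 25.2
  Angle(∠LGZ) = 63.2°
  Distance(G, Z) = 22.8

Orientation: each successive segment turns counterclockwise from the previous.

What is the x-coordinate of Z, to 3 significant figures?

7.08

∠KLG = 62.8° gives LG at 25.5° from the x-axis; with |LG| = 25.2, G = (25.1, -4.82). ∠LGZ = 63.2° gives GZ at 142° from the x-axis; with |GZ| = 22.8, Z = (7.08, 9.12). So Z.x = 7.08.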